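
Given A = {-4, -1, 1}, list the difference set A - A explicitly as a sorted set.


A - A = {a - a' : a, a' ∈ A}.
Compute a - a' for each ordered pair (a, a'):
a = -4: -4--4=0, -4--1=-3, -4-1=-5
a = -1: -1--4=3, -1--1=0, -1-1=-2
a = 1: 1--4=5, 1--1=2, 1-1=0
Collecting distinct values (and noting 0 appears from a-a):
A - A = {-5, -3, -2, 0, 2, 3, 5}
|A - A| = 7

A - A = {-5, -3, -2, 0, 2, 3, 5}


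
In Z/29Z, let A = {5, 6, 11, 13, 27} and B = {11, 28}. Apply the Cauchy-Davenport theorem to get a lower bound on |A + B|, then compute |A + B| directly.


Cauchy-Davenport: |A + B| ≥ min(p, |A| + |B| - 1) for A, B nonempty in Z/pZ.
|A| = 5, |B| = 2, p = 29.
CD lower bound = min(29, 5 + 2 - 1) = min(29, 6) = 6.
Compute A + B mod 29 directly:
a = 5: 5+11=16, 5+28=4
a = 6: 6+11=17, 6+28=5
a = 11: 11+11=22, 11+28=10
a = 13: 13+11=24, 13+28=12
a = 27: 27+11=9, 27+28=26
A + B = {4, 5, 9, 10, 12, 16, 17, 22, 24, 26}, so |A + B| = 10.
Verify: 10 ≥ 6? Yes ✓.

CD lower bound = 6, actual |A + B| = 10.


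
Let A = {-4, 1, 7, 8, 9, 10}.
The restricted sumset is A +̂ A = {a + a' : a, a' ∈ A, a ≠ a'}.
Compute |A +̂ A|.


Restricted sumset: A +̂ A = {a + a' : a ∈ A, a' ∈ A, a ≠ a'}.
Equivalently, take A + A and drop any sum 2a that is achievable ONLY as a + a for a ∈ A (i.e. sums representable only with equal summands).
Enumerate pairs (a, a') with a < a' (symmetric, so each unordered pair gives one sum; this covers all a ≠ a'):
  -4 + 1 = -3
  -4 + 7 = 3
  -4 + 8 = 4
  -4 + 9 = 5
  -4 + 10 = 6
  1 + 7 = 8
  1 + 8 = 9
  1 + 9 = 10
  1 + 10 = 11
  7 + 8 = 15
  7 + 9 = 16
  7 + 10 = 17
  8 + 9 = 17
  8 + 10 = 18
  9 + 10 = 19
Collected distinct sums: {-3, 3, 4, 5, 6, 8, 9, 10, 11, 15, 16, 17, 18, 19}
|A +̂ A| = 14
(Reference bound: |A +̂ A| ≥ 2|A| - 3 for |A| ≥ 2, with |A| = 6 giving ≥ 9.)

|A +̂ A| = 14


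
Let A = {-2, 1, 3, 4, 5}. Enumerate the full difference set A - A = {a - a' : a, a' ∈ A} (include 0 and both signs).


A - A = {a - a' : a, a' ∈ A}.
Compute a - a' for each ordered pair (a, a'):
a = -2: -2--2=0, -2-1=-3, -2-3=-5, -2-4=-6, -2-5=-7
a = 1: 1--2=3, 1-1=0, 1-3=-2, 1-4=-3, 1-5=-4
a = 3: 3--2=5, 3-1=2, 3-3=0, 3-4=-1, 3-5=-2
a = 4: 4--2=6, 4-1=3, 4-3=1, 4-4=0, 4-5=-1
a = 5: 5--2=7, 5-1=4, 5-3=2, 5-4=1, 5-5=0
Collecting distinct values (and noting 0 appears from a-a):
A - A = {-7, -6, -5, -4, -3, -2, -1, 0, 1, 2, 3, 4, 5, 6, 7}
|A - A| = 15

A - A = {-7, -6, -5, -4, -3, -2, -1, 0, 1, 2, 3, 4, 5, 6, 7}


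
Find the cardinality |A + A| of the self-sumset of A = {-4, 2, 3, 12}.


A + A = {a + a' : a, a' ∈ A}; |A| = 4.
General bounds: 2|A| - 1 ≤ |A + A| ≤ |A|(|A|+1)/2, i.e. 7 ≤ |A + A| ≤ 10.
Lower bound 2|A|-1 is attained iff A is an arithmetic progression.
Enumerate sums a + a' for a ≤ a' (symmetric, so this suffices):
a = -4: -4+-4=-8, -4+2=-2, -4+3=-1, -4+12=8
a = 2: 2+2=4, 2+3=5, 2+12=14
a = 3: 3+3=6, 3+12=15
a = 12: 12+12=24
Distinct sums: {-8, -2, -1, 4, 5, 6, 8, 14, 15, 24}
|A + A| = 10

|A + A| = 10


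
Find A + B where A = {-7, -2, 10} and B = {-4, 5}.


A + B = {a + b : a ∈ A, b ∈ B}.
Enumerate all |A|·|B| = 3·2 = 6 pairs (a, b) and collect distinct sums.
a = -7: -7+-4=-11, -7+5=-2
a = -2: -2+-4=-6, -2+5=3
a = 10: 10+-4=6, 10+5=15
Collecting distinct sums: A + B = {-11, -6, -2, 3, 6, 15}
|A + B| = 6

A + B = {-11, -6, -2, 3, 6, 15}


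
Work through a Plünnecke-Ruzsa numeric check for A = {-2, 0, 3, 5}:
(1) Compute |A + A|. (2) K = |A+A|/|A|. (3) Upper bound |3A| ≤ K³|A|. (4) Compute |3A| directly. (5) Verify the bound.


|A| = 4.
Step 1: Compute A + A by enumerating all 16 pairs.
A + A = {-4, -2, 0, 1, 3, 5, 6, 8, 10}, so |A + A| = 9.
Step 2: Doubling constant K = |A + A|/|A| = 9/4 = 9/4 ≈ 2.2500.
Step 3: Plünnecke-Ruzsa gives |3A| ≤ K³·|A| = (2.2500)³ · 4 ≈ 45.5625.
Step 4: Compute 3A = A + A + A directly by enumerating all triples (a,b,c) ∈ A³; |3A| = 16.
Step 5: Check 16 ≤ 45.5625? Yes ✓.

K = 9/4, Plünnecke-Ruzsa bound K³|A| ≈ 45.5625, |3A| = 16, inequality holds.


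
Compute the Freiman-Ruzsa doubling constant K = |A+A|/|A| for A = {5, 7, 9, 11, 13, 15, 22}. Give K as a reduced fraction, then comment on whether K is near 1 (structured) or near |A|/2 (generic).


|A| = 7.
Compute A + A by enumerating all 49 pairs.
A + A = {10, 12, 14, 16, 18, 20, 22, 24, 26, 27, 28, 29, 30, 31, 33, 35, 37, 44}, so |A + A| = 18.
K = |A + A| / |A| = 18/7 (already in lowest terms) ≈ 2.5714.
Reference: AP of size 7 gives K = 13/7 ≈ 1.8571; a fully generic set of size 7 gives K ≈ 4.0000.

|A| = 7, |A + A| = 18, K = 18/7.


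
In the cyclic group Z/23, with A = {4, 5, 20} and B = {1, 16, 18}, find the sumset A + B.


Work in Z/23Z: reduce every sum a + b modulo 23.
Enumerate all 9 pairs:
a = 4: 4+1=5, 4+16=20, 4+18=22
a = 5: 5+1=6, 5+16=21, 5+18=0
a = 20: 20+1=21, 20+16=13, 20+18=15
Distinct residues collected: {0, 5, 6, 13, 15, 20, 21, 22}
|A + B| = 8 (out of 23 total residues).

A + B = {0, 5, 6, 13, 15, 20, 21, 22}


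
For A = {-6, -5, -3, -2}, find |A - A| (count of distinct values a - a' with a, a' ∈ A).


A - A = {a - a' : a, a' ∈ A}; |A| = 4.
Bounds: 2|A|-1 ≤ |A - A| ≤ |A|² - |A| + 1, i.e. 7 ≤ |A - A| ≤ 13.
Note: 0 ∈ A - A always (from a - a). The set is symmetric: if d ∈ A - A then -d ∈ A - A.
Enumerate nonzero differences d = a - a' with a > a' (then include -d):
Positive differences: {1, 2, 3, 4}
Full difference set: {0} ∪ (positive diffs) ∪ (negative diffs).
|A - A| = 1 + 2·4 = 9 (matches direct enumeration: 9).

|A - A| = 9


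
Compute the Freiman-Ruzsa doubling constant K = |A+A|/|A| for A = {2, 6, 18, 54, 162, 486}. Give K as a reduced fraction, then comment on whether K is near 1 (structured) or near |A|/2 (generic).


|A| = 6.
Compute A + A by enumerating all 36 pairs.
A + A = {4, 8, 12, 20, 24, 36, 56, 60, 72, 108, 164, 168, 180, 216, 324, 488, 492, 504, 540, 648, 972}, so |A + A| = 21.
K = |A + A| / |A| = 21/6 = 7/2 ≈ 3.5000.
Reference: AP of size 6 gives K = 11/6 ≈ 1.8333; a fully generic set of size 6 gives K ≈ 3.5000.

|A| = 6, |A + A| = 21, K = 21/6 = 7/2.


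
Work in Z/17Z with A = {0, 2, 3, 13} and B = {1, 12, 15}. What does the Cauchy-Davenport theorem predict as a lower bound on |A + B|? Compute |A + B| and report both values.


Cauchy-Davenport: |A + B| ≥ min(p, |A| + |B| - 1) for A, B nonempty in Z/pZ.
|A| = 4, |B| = 3, p = 17.
CD lower bound = min(17, 4 + 3 - 1) = min(17, 6) = 6.
Compute A + B mod 17 directly:
a = 0: 0+1=1, 0+12=12, 0+15=15
a = 2: 2+1=3, 2+12=14, 2+15=0
a = 3: 3+1=4, 3+12=15, 3+15=1
a = 13: 13+1=14, 13+12=8, 13+15=11
A + B = {0, 1, 3, 4, 8, 11, 12, 14, 15}, so |A + B| = 9.
Verify: 9 ≥ 6? Yes ✓.

CD lower bound = 6, actual |A + B| = 9.


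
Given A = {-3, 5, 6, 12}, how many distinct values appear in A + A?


A + A = {a + a' : a, a' ∈ A}; |A| = 4.
General bounds: 2|A| - 1 ≤ |A + A| ≤ |A|(|A|+1)/2, i.e. 7 ≤ |A + A| ≤ 10.
Lower bound 2|A|-1 is attained iff A is an arithmetic progression.
Enumerate sums a + a' for a ≤ a' (symmetric, so this suffices):
a = -3: -3+-3=-6, -3+5=2, -3+6=3, -3+12=9
a = 5: 5+5=10, 5+6=11, 5+12=17
a = 6: 6+6=12, 6+12=18
a = 12: 12+12=24
Distinct sums: {-6, 2, 3, 9, 10, 11, 12, 17, 18, 24}
|A + A| = 10

|A + A| = 10


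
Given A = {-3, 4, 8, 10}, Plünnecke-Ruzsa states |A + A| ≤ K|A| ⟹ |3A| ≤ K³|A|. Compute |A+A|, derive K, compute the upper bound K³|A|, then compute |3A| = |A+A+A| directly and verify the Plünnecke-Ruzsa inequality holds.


|A| = 4.
Step 1: Compute A + A by enumerating all 16 pairs.
A + A = {-6, 1, 5, 7, 8, 12, 14, 16, 18, 20}, so |A + A| = 10.
Step 2: Doubling constant K = |A + A|/|A| = 10/4 = 10/4 ≈ 2.5000.
Step 3: Plünnecke-Ruzsa gives |3A| ≤ K³·|A| = (2.5000)³ · 4 ≈ 62.5000.
Step 4: Compute 3A = A + A + A directly by enumerating all triples (a,b,c) ∈ A³; |3A| = 19.
Step 5: Check 19 ≤ 62.5000? Yes ✓.

K = 10/4, Plünnecke-Ruzsa bound K³|A| ≈ 62.5000, |3A| = 19, inequality holds.


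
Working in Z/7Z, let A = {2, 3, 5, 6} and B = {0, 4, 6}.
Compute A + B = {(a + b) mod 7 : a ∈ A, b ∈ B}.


Work in Z/7Z: reduce every sum a + b modulo 7.
Enumerate all 12 pairs:
a = 2: 2+0=2, 2+4=6, 2+6=1
a = 3: 3+0=3, 3+4=0, 3+6=2
a = 5: 5+0=5, 5+4=2, 5+6=4
a = 6: 6+0=6, 6+4=3, 6+6=5
Distinct residues collected: {0, 1, 2, 3, 4, 5, 6}
|A + B| = 7 (out of 7 total residues).

A + B = {0, 1, 2, 3, 4, 5, 6}


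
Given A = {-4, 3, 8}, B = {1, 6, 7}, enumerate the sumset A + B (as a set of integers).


A + B = {a + b : a ∈ A, b ∈ B}.
Enumerate all |A|·|B| = 3·3 = 9 pairs (a, b) and collect distinct sums.
a = -4: -4+1=-3, -4+6=2, -4+7=3
a = 3: 3+1=4, 3+6=9, 3+7=10
a = 8: 8+1=9, 8+6=14, 8+7=15
Collecting distinct sums: A + B = {-3, 2, 3, 4, 9, 10, 14, 15}
|A + B| = 8

A + B = {-3, 2, 3, 4, 9, 10, 14, 15}


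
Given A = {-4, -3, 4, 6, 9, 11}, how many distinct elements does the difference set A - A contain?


A - A = {a - a' : a, a' ∈ A}; |A| = 6.
Bounds: 2|A|-1 ≤ |A - A| ≤ |A|² - |A| + 1, i.e. 11 ≤ |A - A| ≤ 31.
Note: 0 ∈ A - A always (from a - a). The set is symmetric: if d ∈ A - A then -d ∈ A - A.
Enumerate nonzero differences d = a - a' with a > a' (then include -d):
Positive differences: {1, 2, 3, 5, 7, 8, 9, 10, 12, 13, 14, 15}
Full difference set: {0} ∪ (positive diffs) ∪ (negative diffs).
|A - A| = 1 + 2·12 = 25 (matches direct enumeration: 25).

|A - A| = 25


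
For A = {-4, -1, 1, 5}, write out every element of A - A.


A - A = {a - a' : a, a' ∈ A}.
Compute a - a' for each ordered pair (a, a'):
a = -4: -4--4=0, -4--1=-3, -4-1=-5, -4-5=-9
a = -1: -1--4=3, -1--1=0, -1-1=-2, -1-5=-6
a = 1: 1--4=5, 1--1=2, 1-1=0, 1-5=-4
a = 5: 5--4=9, 5--1=6, 5-1=4, 5-5=0
Collecting distinct values (and noting 0 appears from a-a):
A - A = {-9, -6, -5, -4, -3, -2, 0, 2, 3, 4, 5, 6, 9}
|A - A| = 13

A - A = {-9, -6, -5, -4, -3, -2, 0, 2, 3, 4, 5, 6, 9}


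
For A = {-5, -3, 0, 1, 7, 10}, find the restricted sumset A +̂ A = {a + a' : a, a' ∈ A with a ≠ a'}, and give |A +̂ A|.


Restricted sumset: A +̂ A = {a + a' : a ∈ A, a' ∈ A, a ≠ a'}.
Equivalently, take A + A and drop any sum 2a that is achievable ONLY as a + a for a ∈ A (i.e. sums representable only with equal summands).
Enumerate pairs (a, a') with a < a' (symmetric, so each unordered pair gives one sum; this covers all a ≠ a'):
  -5 + -3 = -8
  -5 + 0 = -5
  -5 + 1 = -4
  -5 + 7 = 2
  -5 + 10 = 5
  -3 + 0 = -3
  -3 + 1 = -2
  -3 + 7 = 4
  -3 + 10 = 7
  0 + 1 = 1
  0 + 7 = 7
  0 + 10 = 10
  1 + 7 = 8
  1 + 10 = 11
  7 + 10 = 17
Collected distinct sums: {-8, -5, -4, -3, -2, 1, 2, 4, 5, 7, 8, 10, 11, 17}
|A +̂ A| = 14
(Reference bound: |A +̂ A| ≥ 2|A| - 3 for |A| ≥ 2, with |A| = 6 giving ≥ 9.)

|A +̂ A| = 14


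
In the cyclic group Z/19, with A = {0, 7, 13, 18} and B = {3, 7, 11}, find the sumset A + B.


Work in Z/19Z: reduce every sum a + b modulo 19.
Enumerate all 12 pairs:
a = 0: 0+3=3, 0+7=7, 0+11=11
a = 7: 7+3=10, 7+7=14, 7+11=18
a = 13: 13+3=16, 13+7=1, 13+11=5
a = 18: 18+3=2, 18+7=6, 18+11=10
Distinct residues collected: {1, 2, 3, 5, 6, 7, 10, 11, 14, 16, 18}
|A + B| = 11 (out of 19 total residues).

A + B = {1, 2, 3, 5, 6, 7, 10, 11, 14, 16, 18}


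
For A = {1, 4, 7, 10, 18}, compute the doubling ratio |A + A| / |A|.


|A| = 5.
Compute A + A by enumerating all 25 pairs.
A + A = {2, 5, 8, 11, 14, 17, 19, 20, 22, 25, 28, 36}, so |A + A| = 12.
K = |A + A| / |A| = 12/5 (already in lowest terms) ≈ 2.4000.
Reference: AP of size 5 gives K = 9/5 ≈ 1.8000; a fully generic set of size 5 gives K ≈ 3.0000.

|A| = 5, |A + A| = 12, K = 12/5.


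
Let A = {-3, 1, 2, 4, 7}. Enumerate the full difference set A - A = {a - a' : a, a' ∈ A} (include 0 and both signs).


A - A = {a - a' : a, a' ∈ A}.
Compute a - a' for each ordered pair (a, a'):
a = -3: -3--3=0, -3-1=-4, -3-2=-5, -3-4=-7, -3-7=-10
a = 1: 1--3=4, 1-1=0, 1-2=-1, 1-4=-3, 1-7=-6
a = 2: 2--3=5, 2-1=1, 2-2=0, 2-4=-2, 2-7=-5
a = 4: 4--3=7, 4-1=3, 4-2=2, 4-4=0, 4-7=-3
a = 7: 7--3=10, 7-1=6, 7-2=5, 7-4=3, 7-7=0
Collecting distinct values (and noting 0 appears from a-a):
A - A = {-10, -7, -6, -5, -4, -3, -2, -1, 0, 1, 2, 3, 4, 5, 6, 7, 10}
|A - A| = 17

A - A = {-10, -7, -6, -5, -4, -3, -2, -1, 0, 1, 2, 3, 4, 5, 6, 7, 10}


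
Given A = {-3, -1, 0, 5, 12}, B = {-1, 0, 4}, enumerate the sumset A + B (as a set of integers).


A + B = {a + b : a ∈ A, b ∈ B}.
Enumerate all |A|·|B| = 5·3 = 15 pairs (a, b) and collect distinct sums.
a = -3: -3+-1=-4, -3+0=-3, -3+4=1
a = -1: -1+-1=-2, -1+0=-1, -1+4=3
a = 0: 0+-1=-1, 0+0=0, 0+4=4
a = 5: 5+-1=4, 5+0=5, 5+4=9
a = 12: 12+-1=11, 12+0=12, 12+4=16
Collecting distinct sums: A + B = {-4, -3, -2, -1, 0, 1, 3, 4, 5, 9, 11, 12, 16}
|A + B| = 13

A + B = {-4, -3, -2, -1, 0, 1, 3, 4, 5, 9, 11, 12, 16}


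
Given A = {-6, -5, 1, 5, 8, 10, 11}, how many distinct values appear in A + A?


A + A = {a + a' : a, a' ∈ A}; |A| = 7.
General bounds: 2|A| - 1 ≤ |A + A| ≤ |A|(|A|+1)/2, i.e. 13 ≤ |A + A| ≤ 28.
Lower bound 2|A|-1 is attained iff A is an arithmetic progression.
Enumerate sums a + a' for a ≤ a' (symmetric, so this suffices):
a = -6: -6+-6=-12, -6+-5=-11, -6+1=-5, -6+5=-1, -6+8=2, -6+10=4, -6+11=5
a = -5: -5+-5=-10, -5+1=-4, -5+5=0, -5+8=3, -5+10=5, -5+11=6
a = 1: 1+1=2, 1+5=6, 1+8=9, 1+10=11, 1+11=12
a = 5: 5+5=10, 5+8=13, 5+10=15, 5+11=16
a = 8: 8+8=16, 8+10=18, 8+11=19
a = 10: 10+10=20, 10+11=21
a = 11: 11+11=22
Distinct sums: {-12, -11, -10, -5, -4, -1, 0, 2, 3, 4, 5, 6, 9, 10, 11, 12, 13, 15, 16, 18, 19, 20, 21, 22}
|A + A| = 24

|A + A| = 24


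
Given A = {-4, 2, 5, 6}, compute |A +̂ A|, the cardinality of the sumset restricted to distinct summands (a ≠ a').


Restricted sumset: A +̂ A = {a + a' : a ∈ A, a' ∈ A, a ≠ a'}.
Equivalently, take A + A and drop any sum 2a that is achievable ONLY as a + a for a ∈ A (i.e. sums representable only with equal summands).
Enumerate pairs (a, a') with a < a' (symmetric, so each unordered pair gives one sum; this covers all a ≠ a'):
  -4 + 2 = -2
  -4 + 5 = 1
  -4 + 6 = 2
  2 + 5 = 7
  2 + 6 = 8
  5 + 6 = 11
Collected distinct sums: {-2, 1, 2, 7, 8, 11}
|A +̂ A| = 6
(Reference bound: |A +̂ A| ≥ 2|A| - 3 for |A| ≥ 2, with |A| = 4 giving ≥ 5.)

|A +̂ A| = 6


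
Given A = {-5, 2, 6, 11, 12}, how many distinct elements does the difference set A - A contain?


A - A = {a - a' : a, a' ∈ A}; |A| = 5.
Bounds: 2|A|-1 ≤ |A - A| ≤ |A|² - |A| + 1, i.e. 9 ≤ |A - A| ≤ 21.
Note: 0 ∈ A - A always (from a - a). The set is symmetric: if d ∈ A - A then -d ∈ A - A.
Enumerate nonzero differences d = a - a' with a > a' (then include -d):
Positive differences: {1, 4, 5, 6, 7, 9, 10, 11, 16, 17}
Full difference set: {0} ∪ (positive diffs) ∪ (negative diffs).
|A - A| = 1 + 2·10 = 21 (matches direct enumeration: 21).

|A - A| = 21


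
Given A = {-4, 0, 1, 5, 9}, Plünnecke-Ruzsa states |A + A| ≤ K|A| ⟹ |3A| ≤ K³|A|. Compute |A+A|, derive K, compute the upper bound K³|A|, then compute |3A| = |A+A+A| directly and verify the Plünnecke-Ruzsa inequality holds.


|A| = 5.
Step 1: Compute A + A by enumerating all 25 pairs.
A + A = {-8, -4, -3, 0, 1, 2, 5, 6, 9, 10, 14, 18}, so |A + A| = 12.
Step 2: Doubling constant K = |A + A|/|A| = 12/5 = 12/5 ≈ 2.4000.
Step 3: Plünnecke-Ruzsa gives |3A| ≤ K³·|A| = (2.4000)³ · 5 ≈ 69.1200.
Step 4: Compute 3A = A + A + A directly by enumerating all triples (a,b,c) ∈ A³; |3A| = 22.
Step 5: Check 22 ≤ 69.1200? Yes ✓.

K = 12/5, Plünnecke-Ruzsa bound K³|A| ≈ 69.1200, |3A| = 22, inequality holds.


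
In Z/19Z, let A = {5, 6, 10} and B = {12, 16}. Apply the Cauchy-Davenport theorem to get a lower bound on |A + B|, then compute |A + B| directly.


Cauchy-Davenport: |A + B| ≥ min(p, |A| + |B| - 1) for A, B nonempty in Z/pZ.
|A| = 3, |B| = 2, p = 19.
CD lower bound = min(19, 3 + 2 - 1) = min(19, 4) = 4.
Compute A + B mod 19 directly:
a = 5: 5+12=17, 5+16=2
a = 6: 6+12=18, 6+16=3
a = 10: 10+12=3, 10+16=7
A + B = {2, 3, 7, 17, 18}, so |A + B| = 5.
Verify: 5 ≥ 4? Yes ✓.

CD lower bound = 4, actual |A + B| = 5.


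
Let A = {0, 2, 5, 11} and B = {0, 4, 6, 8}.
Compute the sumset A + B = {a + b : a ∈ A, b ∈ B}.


A + B = {a + b : a ∈ A, b ∈ B}.
Enumerate all |A|·|B| = 4·4 = 16 pairs (a, b) and collect distinct sums.
a = 0: 0+0=0, 0+4=4, 0+6=6, 0+8=8
a = 2: 2+0=2, 2+4=6, 2+6=8, 2+8=10
a = 5: 5+0=5, 5+4=9, 5+6=11, 5+8=13
a = 11: 11+0=11, 11+4=15, 11+6=17, 11+8=19
Collecting distinct sums: A + B = {0, 2, 4, 5, 6, 8, 9, 10, 11, 13, 15, 17, 19}
|A + B| = 13

A + B = {0, 2, 4, 5, 6, 8, 9, 10, 11, 13, 15, 17, 19}


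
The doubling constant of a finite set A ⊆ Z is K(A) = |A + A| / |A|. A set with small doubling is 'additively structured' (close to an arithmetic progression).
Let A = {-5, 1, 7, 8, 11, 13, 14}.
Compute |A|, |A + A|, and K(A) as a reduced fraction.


|A| = 7.
Compute A + A by enumerating all 49 pairs.
A + A = {-10, -4, 2, 3, 6, 8, 9, 12, 14, 15, 16, 18, 19, 20, 21, 22, 24, 25, 26, 27, 28}, so |A + A| = 21.
K = |A + A| / |A| = 21/7 = 3/1 ≈ 3.0000.
Reference: AP of size 7 gives K = 13/7 ≈ 1.8571; a fully generic set of size 7 gives K ≈ 4.0000.

|A| = 7, |A + A| = 21, K = 21/7 = 3/1.


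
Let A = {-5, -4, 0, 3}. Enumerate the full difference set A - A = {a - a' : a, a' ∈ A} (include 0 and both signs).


A - A = {a - a' : a, a' ∈ A}.
Compute a - a' for each ordered pair (a, a'):
a = -5: -5--5=0, -5--4=-1, -5-0=-5, -5-3=-8
a = -4: -4--5=1, -4--4=0, -4-0=-4, -4-3=-7
a = 0: 0--5=5, 0--4=4, 0-0=0, 0-3=-3
a = 3: 3--5=8, 3--4=7, 3-0=3, 3-3=0
Collecting distinct values (and noting 0 appears from a-a):
A - A = {-8, -7, -5, -4, -3, -1, 0, 1, 3, 4, 5, 7, 8}
|A - A| = 13

A - A = {-8, -7, -5, -4, -3, -1, 0, 1, 3, 4, 5, 7, 8}


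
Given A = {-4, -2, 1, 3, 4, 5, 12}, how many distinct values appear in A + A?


A + A = {a + a' : a, a' ∈ A}; |A| = 7.
General bounds: 2|A| - 1 ≤ |A + A| ≤ |A|(|A|+1)/2, i.e. 13 ≤ |A + A| ≤ 28.
Lower bound 2|A|-1 is attained iff A is an arithmetic progression.
Enumerate sums a + a' for a ≤ a' (symmetric, so this suffices):
a = -4: -4+-4=-8, -4+-2=-6, -4+1=-3, -4+3=-1, -4+4=0, -4+5=1, -4+12=8
a = -2: -2+-2=-4, -2+1=-1, -2+3=1, -2+4=2, -2+5=3, -2+12=10
a = 1: 1+1=2, 1+3=4, 1+4=5, 1+5=6, 1+12=13
a = 3: 3+3=6, 3+4=7, 3+5=8, 3+12=15
a = 4: 4+4=8, 4+5=9, 4+12=16
a = 5: 5+5=10, 5+12=17
a = 12: 12+12=24
Distinct sums: {-8, -6, -4, -3, -1, 0, 1, 2, 3, 4, 5, 6, 7, 8, 9, 10, 13, 15, 16, 17, 24}
|A + A| = 21

|A + A| = 21


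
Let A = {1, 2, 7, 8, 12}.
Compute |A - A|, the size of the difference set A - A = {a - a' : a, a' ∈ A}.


A - A = {a - a' : a, a' ∈ A}; |A| = 5.
Bounds: 2|A|-1 ≤ |A - A| ≤ |A|² - |A| + 1, i.e. 9 ≤ |A - A| ≤ 21.
Note: 0 ∈ A - A always (from a - a). The set is symmetric: if d ∈ A - A then -d ∈ A - A.
Enumerate nonzero differences d = a - a' with a > a' (then include -d):
Positive differences: {1, 4, 5, 6, 7, 10, 11}
Full difference set: {0} ∪ (positive diffs) ∪ (negative diffs).
|A - A| = 1 + 2·7 = 15 (matches direct enumeration: 15).

|A - A| = 15


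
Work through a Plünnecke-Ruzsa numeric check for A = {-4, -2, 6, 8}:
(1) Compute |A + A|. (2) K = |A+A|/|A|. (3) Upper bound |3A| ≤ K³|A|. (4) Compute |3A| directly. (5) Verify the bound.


|A| = 4.
Step 1: Compute A + A by enumerating all 16 pairs.
A + A = {-8, -6, -4, 2, 4, 6, 12, 14, 16}, so |A + A| = 9.
Step 2: Doubling constant K = |A + A|/|A| = 9/4 = 9/4 ≈ 2.2500.
Step 3: Plünnecke-Ruzsa gives |3A| ≤ K³·|A| = (2.2500)³ · 4 ≈ 45.5625.
Step 4: Compute 3A = A + A + A directly by enumerating all triples (a,b,c) ∈ A³; |3A| = 16.
Step 5: Check 16 ≤ 45.5625? Yes ✓.

K = 9/4, Plünnecke-Ruzsa bound K³|A| ≈ 45.5625, |3A| = 16, inequality holds.


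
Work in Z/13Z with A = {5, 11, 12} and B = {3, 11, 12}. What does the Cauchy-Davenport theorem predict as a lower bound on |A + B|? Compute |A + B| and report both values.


Cauchy-Davenport: |A + B| ≥ min(p, |A| + |B| - 1) for A, B nonempty in Z/pZ.
|A| = 3, |B| = 3, p = 13.
CD lower bound = min(13, 3 + 3 - 1) = min(13, 5) = 5.
Compute A + B mod 13 directly:
a = 5: 5+3=8, 5+11=3, 5+12=4
a = 11: 11+3=1, 11+11=9, 11+12=10
a = 12: 12+3=2, 12+11=10, 12+12=11
A + B = {1, 2, 3, 4, 8, 9, 10, 11}, so |A + B| = 8.
Verify: 8 ≥ 5? Yes ✓.

CD lower bound = 5, actual |A + B| = 8.


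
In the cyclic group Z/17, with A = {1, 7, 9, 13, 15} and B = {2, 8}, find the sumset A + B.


Work in Z/17Z: reduce every sum a + b modulo 17.
Enumerate all 10 pairs:
a = 1: 1+2=3, 1+8=9
a = 7: 7+2=9, 7+8=15
a = 9: 9+2=11, 9+8=0
a = 13: 13+2=15, 13+8=4
a = 15: 15+2=0, 15+8=6
Distinct residues collected: {0, 3, 4, 6, 9, 11, 15}
|A + B| = 7 (out of 17 total residues).

A + B = {0, 3, 4, 6, 9, 11, 15}


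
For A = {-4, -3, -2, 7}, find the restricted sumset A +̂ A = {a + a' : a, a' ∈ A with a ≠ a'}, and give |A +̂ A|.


Restricted sumset: A +̂ A = {a + a' : a ∈ A, a' ∈ A, a ≠ a'}.
Equivalently, take A + A and drop any sum 2a that is achievable ONLY as a + a for a ∈ A (i.e. sums representable only with equal summands).
Enumerate pairs (a, a') with a < a' (symmetric, so each unordered pair gives one sum; this covers all a ≠ a'):
  -4 + -3 = -7
  -4 + -2 = -6
  -4 + 7 = 3
  -3 + -2 = -5
  -3 + 7 = 4
  -2 + 7 = 5
Collected distinct sums: {-7, -6, -5, 3, 4, 5}
|A +̂ A| = 6
(Reference bound: |A +̂ A| ≥ 2|A| - 3 for |A| ≥ 2, with |A| = 4 giving ≥ 5.)

|A +̂ A| = 6


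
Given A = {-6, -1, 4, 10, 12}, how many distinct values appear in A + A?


A + A = {a + a' : a, a' ∈ A}; |A| = 5.
General bounds: 2|A| - 1 ≤ |A + A| ≤ |A|(|A|+1)/2, i.e. 9 ≤ |A + A| ≤ 15.
Lower bound 2|A|-1 is attained iff A is an arithmetic progression.
Enumerate sums a + a' for a ≤ a' (symmetric, so this suffices):
a = -6: -6+-6=-12, -6+-1=-7, -6+4=-2, -6+10=4, -6+12=6
a = -1: -1+-1=-2, -1+4=3, -1+10=9, -1+12=11
a = 4: 4+4=8, 4+10=14, 4+12=16
a = 10: 10+10=20, 10+12=22
a = 12: 12+12=24
Distinct sums: {-12, -7, -2, 3, 4, 6, 8, 9, 11, 14, 16, 20, 22, 24}
|A + A| = 14

|A + A| = 14


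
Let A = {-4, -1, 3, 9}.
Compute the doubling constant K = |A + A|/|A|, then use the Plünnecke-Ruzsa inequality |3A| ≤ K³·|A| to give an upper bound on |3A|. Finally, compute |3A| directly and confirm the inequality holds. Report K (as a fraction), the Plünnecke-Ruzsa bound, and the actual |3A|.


|A| = 4.
Step 1: Compute A + A by enumerating all 16 pairs.
A + A = {-8, -5, -2, -1, 2, 5, 6, 8, 12, 18}, so |A + A| = 10.
Step 2: Doubling constant K = |A + A|/|A| = 10/4 = 10/4 ≈ 2.5000.
Step 3: Plünnecke-Ruzsa gives |3A| ≤ K³·|A| = (2.5000)³ · 4 ≈ 62.5000.
Step 4: Compute 3A = A + A + A directly by enumerating all triples (a,b,c) ∈ A³; |3A| = 19.
Step 5: Check 19 ≤ 62.5000? Yes ✓.

K = 10/4, Plünnecke-Ruzsa bound K³|A| ≈ 62.5000, |3A| = 19, inequality holds.


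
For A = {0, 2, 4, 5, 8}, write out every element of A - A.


A - A = {a - a' : a, a' ∈ A}.
Compute a - a' for each ordered pair (a, a'):
a = 0: 0-0=0, 0-2=-2, 0-4=-4, 0-5=-5, 0-8=-8
a = 2: 2-0=2, 2-2=0, 2-4=-2, 2-5=-3, 2-8=-6
a = 4: 4-0=4, 4-2=2, 4-4=0, 4-5=-1, 4-8=-4
a = 5: 5-0=5, 5-2=3, 5-4=1, 5-5=0, 5-8=-3
a = 8: 8-0=8, 8-2=6, 8-4=4, 8-5=3, 8-8=0
Collecting distinct values (and noting 0 appears from a-a):
A - A = {-8, -6, -5, -4, -3, -2, -1, 0, 1, 2, 3, 4, 5, 6, 8}
|A - A| = 15

A - A = {-8, -6, -5, -4, -3, -2, -1, 0, 1, 2, 3, 4, 5, 6, 8}


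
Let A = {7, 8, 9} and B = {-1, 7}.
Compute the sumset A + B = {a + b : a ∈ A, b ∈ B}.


A + B = {a + b : a ∈ A, b ∈ B}.
Enumerate all |A|·|B| = 3·2 = 6 pairs (a, b) and collect distinct sums.
a = 7: 7+-1=6, 7+7=14
a = 8: 8+-1=7, 8+7=15
a = 9: 9+-1=8, 9+7=16
Collecting distinct sums: A + B = {6, 7, 8, 14, 15, 16}
|A + B| = 6

A + B = {6, 7, 8, 14, 15, 16}


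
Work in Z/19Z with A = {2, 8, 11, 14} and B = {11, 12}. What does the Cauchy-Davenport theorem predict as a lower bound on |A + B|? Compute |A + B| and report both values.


Cauchy-Davenport: |A + B| ≥ min(p, |A| + |B| - 1) for A, B nonempty in Z/pZ.
|A| = 4, |B| = 2, p = 19.
CD lower bound = min(19, 4 + 2 - 1) = min(19, 5) = 5.
Compute A + B mod 19 directly:
a = 2: 2+11=13, 2+12=14
a = 8: 8+11=0, 8+12=1
a = 11: 11+11=3, 11+12=4
a = 14: 14+11=6, 14+12=7
A + B = {0, 1, 3, 4, 6, 7, 13, 14}, so |A + B| = 8.
Verify: 8 ≥ 5? Yes ✓.

CD lower bound = 5, actual |A + B| = 8.


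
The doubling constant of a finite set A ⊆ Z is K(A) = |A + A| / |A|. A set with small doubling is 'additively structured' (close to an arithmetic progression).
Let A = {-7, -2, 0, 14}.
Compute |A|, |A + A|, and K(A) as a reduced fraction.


|A| = 4.
Compute A + A by enumerating all 16 pairs.
A + A = {-14, -9, -7, -4, -2, 0, 7, 12, 14, 28}, so |A + A| = 10.
K = |A + A| / |A| = 10/4 = 5/2 ≈ 2.5000.
Reference: AP of size 4 gives K = 7/4 ≈ 1.7500; a fully generic set of size 4 gives K ≈ 2.5000.

|A| = 4, |A + A| = 10, K = 10/4 = 5/2.


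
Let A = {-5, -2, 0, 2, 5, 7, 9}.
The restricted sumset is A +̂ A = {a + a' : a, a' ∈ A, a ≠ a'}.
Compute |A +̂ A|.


Restricted sumset: A +̂ A = {a + a' : a ∈ A, a' ∈ A, a ≠ a'}.
Equivalently, take A + A and drop any sum 2a that is achievable ONLY as a + a for a ∈ A (i.e. sums representable only with equal summands).
Enumerate pairs (a, a') with a < a' (symmetric, so each unordered pair gives one sum; this covers all a ≠ a'):
  -5 + -2 = -7
  -5 + 0 = -5
  -5 + 2 = -3
  -5 + 5 = 0
  -5 + 7 = 2
  -5 + 9 = 4
  -2 + 0 = -2
  -2 + 2 = 0
  -2 + 5 = 3
  -2 + 7 = 5
  -2 + 9 = 7
  0 + 2 = 2
  0 + 5 = 5
  0 + 7 = 7
  0 + 9 = 9
  2 + 5 = 7
  2 + 7 = 9
  2 + 9 = 11
  5 + 7 = 12
  5 + 9 = 14
  7 + 9 = 16
Collected distinct sums: {-7, -5, -3, -2, 0, 2, 3, 4, 5, 7, 9, 11, 12, 14, 16}
|A +̂ A| = 15
(Reference bound: |A +̂ A| ≥ 2|A| - 3 for |A| ≥ 2, with |A| = 7 giving ≥ 11.)

|A +̂ A| = 15


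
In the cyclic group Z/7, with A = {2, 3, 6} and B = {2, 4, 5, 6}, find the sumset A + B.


Work in Z/7Z: reduce every sum a + b modulo 7.
Enumerate all 12 pairs:
a = 2: 2+2=4, 2+4=6, 2+5=0, 2+6=1
a = 3: 3+2=5, 3+4=0, 3+5=1, 3+6=2
a = 6: 6+2=1, 6+4=3, 6+5=4, 6+6=5
Distinct residues collected: {0, 1, 2, 3, 4, 5, 6}
|A + B| = 7 (out of 7 total residues).

A + B = {0, 1, 2, 3, 4, 5, 6}


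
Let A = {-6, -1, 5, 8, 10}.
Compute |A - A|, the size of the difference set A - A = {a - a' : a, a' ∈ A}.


A - A = {a - a' : a, a' ∈ A}; |A| = 5.
Bounds: 2|A|-1 ≤ |A - A| ≤ |A|² - |A| + 1, i.e. 9 ≤ |A - A| ≤ 21.
Note: 0 ∈ A - A always (from a - a). The set is symmetric: if d ∈ A - A then -d ∈ A - A.
Enumerate nonzero differences d = a - a' with a > a' (then include -d):
Positive differences: {2, 3, 5, 6, 9, 11, 14, 16}
Full difference set: {0} ∪ (positive diffs) ∪ (negative diffs).
|A - A| = 1 + 2·8 = 17 (matches direct enumeration: 17).

|A - A| = 17


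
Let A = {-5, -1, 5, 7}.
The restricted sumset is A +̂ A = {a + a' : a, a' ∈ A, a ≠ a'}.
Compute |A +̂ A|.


Restricted sumset: A +̂ A = {a + a' : a ∈ A, a' ∈ A, a ≠ a'}.
Equivalently, take A + A and drop any sum 2a that is achievable ONLY as a + a for a ∈ A (i.e. sums representable only with equal summands).
Enumerate pairs (a, a') with a < a' (symmetric, so each unordered pair gives one sum; this covers all a ≠ a'):
  -5 + -1 = -6
  -5 + 5 = 0
  -5 + 7 = 2
  -1 + 5 = 4
  -1 + 7 = 6
  5 + 7 = 12
Collected distinct sums: {-6, 0, 2, 4, 6, 12}
|A +̂ A| = 6
(Reference bound: |A +̂ A| ≥ 2|A| - 3 for |A| ≥ 2, with |A| = 4 giving ≥ 5.)

|A +̂ A| = 6


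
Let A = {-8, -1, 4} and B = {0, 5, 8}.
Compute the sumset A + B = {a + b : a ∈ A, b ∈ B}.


A + B = {a + b : a ∈ A, b ∈ B}.
Enumerate all |A|·|B| = 3·3 = 9 pairs (a, b) and collect distinct sums.
a = -8: -8+0=-8, -8+5=-3, -8+8=0
a = -1: -1+0=-1, -1+5=4, -1+8=7
a = 4: 4+0=4, 4+5=9, 4+8=12
Collecting distinct sums: A + B = {-8, -3, -1, 0, 4, 7, 9, 12}
|A + B| = 8

A + B = {-8, -3, -1, 0, 4, 7, 9, 12}


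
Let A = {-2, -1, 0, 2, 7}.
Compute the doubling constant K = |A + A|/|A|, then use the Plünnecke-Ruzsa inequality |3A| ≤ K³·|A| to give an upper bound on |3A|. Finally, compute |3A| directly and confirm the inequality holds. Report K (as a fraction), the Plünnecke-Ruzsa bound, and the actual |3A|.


|A| = 5.
Step 1: Compute A + A by enumerating all 25 pairs.
A + A = {-4, -3, -2, -1, 0, 1, 2, 4, 5, 6, 7, 9, 14}, so |A + A| = 13.
Step 2: Doubling constant K = |A + A|/|A| = 13/5 = 13/5 ≈ 2.6000.
Step 3: Plünnecke-Ruzsa gives |3A| ≤ K³·|A| = (2.6000)³ · 5 ≈ 87.8800.
Step 4: Compute 3A = A + A + A directly by enumerating all triples (a,b,c) ∈ A³; |3A| = 22.
Step 5: Check 22 ≤ 87.8800? Yes ✓.

K = 13/5, Plünnecke-Ruzsa bound K³|A| ≈ 87.8800, |3A| = 22, inequality holds.


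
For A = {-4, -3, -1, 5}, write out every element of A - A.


A - A = {a - a' : a, a' ∈ A}.
Compute a - a' for each ordered pair (a, a'):
a = -4: -4--4=0, -4--3=-1, -4--1=-3, -4-5=-9
a = -3: -3--4=1, -3--3=0, -3--1=-2, -3-5=-8
a = -1: -1--4=3, -1--3=2, -1--1=0, -1-5=-6
a = 5: 5--4=9, 5--3=8, 5--1=6, 5-5=0
Collecting distinct values (and noting 0 appears from a-a):
A - A = {-9, -8, -6, -3, -2, -1, 0, 1, 2, 3, 6, 8, 9}
|A - A| = 13

A - A = {-9, -8, -6, -3, -2, -1, 0, 1, 2, 3, 6, 8, 9}


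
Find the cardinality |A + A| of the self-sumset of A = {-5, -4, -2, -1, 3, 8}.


A + A = {a + a' : a, a' ∈ A}; |A| = 6.
General bounds: 2|A| - 1 ≤ |A + A| ≤ |A|(|A|+1)/2, i.e. 11 ≤ |A + A| ≤ 21.
Lower bound 2|A|-1 is attained iff A is an arithmetic progression.
Enumerate sums a + a' for a ≤ a' (symmetric, so this suffices):
a = -5: -5+-5=-10, -5+-4=-9, -5+-2=-7, -5+-1=-6, -5+3=-2, -5+8=3
a = -4: -4+-4=-8, -4+-2=-6, -4+-1=-5, -4+3=-1, -4+8=4
a = -2: -2+-2=-4, -2+-1=-3, -2+3=1, -2+8=6
a = -1: -1+-1=-2, -1+3=2, -1+8=7
a = 3: 3+3=6, 3+8=11
a = 8: 8+8=16
Distinct sums: {-10, -9, -8, -7, -6, -5, -4, -3, -2, -1, 1, 2, 3, 4, 6, 7, 11, 16}
|A + A| = 18

|A + A| = 18


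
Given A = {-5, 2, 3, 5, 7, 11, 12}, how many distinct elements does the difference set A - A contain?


A - A = {a - a' : a, a' ∈ A}; |A| = 7.
Bounds: 2|A|-1 ≤ |A - A| ≤ |A|² - |A| + 1, i.e. 13 ≤ |A - A| ≤ 43.
Note: 0 ∈ A - A always (from a - a). The set is symmetric: if d ∈ A - A then -d ∈ A - A.
Enumerate nonzero differences d = a - a' with a > a' (then include -d):
Positive differences: {1, 2, 3, 4, 5, 6, 7, 8, 9, 10, 12, 16, 17}
Full difference set: {0} ∪ (positive diffs) ∪ (negative diffs).
|A - A| = 1 + 2·13 = 27 (matches direct enumeration: 27).

|A - A| = 27


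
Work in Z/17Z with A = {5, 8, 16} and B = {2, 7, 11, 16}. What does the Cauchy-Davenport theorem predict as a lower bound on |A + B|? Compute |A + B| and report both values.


Cauchy-Davenport: |A + B| ≥ min(p, |A| + |B| - 1) for A, B nonempty in Z/pZ.
|A| = 3, |B| = 4, p = 17.
CD lower bound = min(17, 3 + 4 - 1) = min(17, 6) = 6.
Compute A + B mod 17 directly:
a = 5: 5+2=7, 5+7=12, 5+11=16, 5+16=4
a = 8: 8+2=10, 8+7=15, 8+11=2, 8+16=7
a = 16: 16+2=1, 16+7=6, 16+11=10, 16+16=15
A + B = {1, 2, 4, 6, 7, 10, 12, 15, 16}, so |A + B| = 9.
Verify: 9 ≥ 6? Yes ✓.

CD lower bound = 6, actual |A + B| = 9.


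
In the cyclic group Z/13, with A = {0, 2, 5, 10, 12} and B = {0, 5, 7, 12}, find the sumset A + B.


Work in Z/13Z: reduce every sum a + b modulo 13.
Enumerate all 20 pairs:
a = 0: 0+0=0, 0+5=5, 0+7=7, 0+12=12
a = 2: 2+0=2, 2+5=7, 2+7=9, 2+12=1
a = 5: 5+0=5, 5+5=10, 5+7=12, 5+12=4
a = 10: 10+0=10, 10+5=2, 10+7=4, 10+12=9
a = 12: 12+0=12, 12+5=4, 12+7=6, 12+12=11
Distinct residues collected: {0, 1, 2, 4, 5, 6, 7, 9, 10, 11, 12}
|A + B| = 11 (out of 13 total residues).

A + B = {0, 1, 2, 4, 5, 6, 7, 9, 10, 11, 12}


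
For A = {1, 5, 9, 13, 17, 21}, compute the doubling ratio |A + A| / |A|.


|A| = 6.
Compute A + A by enumerating all 36 pairs.
A + A = {2, 6, 10, 14, 18, 22, 26, 30, 34, 38, 42}, so |A + A| = 11.
K = |A + A| / |A| = 11/6 (already in lowest terms) ≈ 1.8333.
Reference: AP of size 6 gives K = 11/6 ≈ 1.8333; a fully generic set of size 6 gives K ≈ 3.5000.

|A| = 6, |A + A| = 11, K = 11/6.


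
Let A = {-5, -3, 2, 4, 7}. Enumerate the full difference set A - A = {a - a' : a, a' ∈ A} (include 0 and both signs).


A - A = {a - a' : a, a' ∈ A}.
Compute a - a' for each ordered pair (a, a'):
a = -5: -5--5=0, -5--3=-2, -5-2=-7, -5-4=-9, -5-7=-12
a = -3: -3--5=2, -3--3=0, -3-2=-5, -3-4=-7, -3-7=-10
a = 2: 2--5=7, 2--3=5, 2-2=0, 2-4=-2, 2-7=-5
a = 4: 4--5=9, 4--3=7, 4-2=2, 4-4=0, 4-7=-3
a = 7: 7--5=12, 7--3=10, 7-2=5, 7-4=3, 7-7=0
Collecting distinct values (and noting 0 appears from a-a):
A - A = {-12, -10, -9, -7, -5, -3, -2, 0, 2, 3, 5, 7, 9, 10, 12}
|A - A| = 15

A - A = {-12, -10, -9, -7, -5, -3, -2, 0, 2, 3, 5, 7, 9, 10, 12}


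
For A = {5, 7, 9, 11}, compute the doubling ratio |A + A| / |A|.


|A| = 4.
Compute A + A by enumerating all 16 pairs.
A + A = {10, 12, 14, 16, 18, 20, 22}, so |A + A| = 7.
K = |A + A| / |A| = 7/4 (already in lowest terms) ≈ 1.7500.
Reference: AP of size 4 gives K = 7/4 ≈ 1.7500; a fully generic set of size 4 gives K ≈ 2.5000.

|A| = 4, |A + A| = 7, K = 7/4.


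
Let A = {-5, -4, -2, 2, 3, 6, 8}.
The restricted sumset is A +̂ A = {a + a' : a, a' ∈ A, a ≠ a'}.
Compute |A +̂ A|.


Restricted sumset: A +̂ A = {a + a' : a ∈ A, a' ∈ A, a ≠ a'}.
Equivalently, take A + A and drop any sum 2a that is achievable ONLY as a + a for a ∈ A (i.e. sums representable only with equal summands).
Enumerate pairs (a, a') with a < a' (symmetric, so each unordered pair gives one sum; this covers all a ≠ a'):
  -5 + -4 = -9
  -5 + -2 = -7
  -5 + 2 = -3
  -5 + 3 = -2
  -5 + 6 = 1
  -5 + 8 = 3
  -4 + -2 = -6
  -4 + 2 = -2
  -4 + 3 = -1
  -4 + 6 = 2
  -4 + 8 = 4
  -2 + 2 = 0
  -2 + 3 = 1
  -2 + 6 = 4
  -2 + 8 = 6
  2 + 3 = 5
  2 + 6 = 8
  2 + 8 = 10
  3 + 6 = 9
  3 + 8 = 11
  6 + 8 = 14
Collected distinct sums: {-9, -7, -6, -3, -2, -1, 0, 1, 2, 3, 4, 5, 6, 8, 9, 10, 11, 14}
|A +̂ A| = 18
(Reference bound: |A +̂ A| ≥ 2|A| - 3 for |A| ≥ 2, with |A| = 7 giving ≥ 11.)

|A +̂ A| = 18


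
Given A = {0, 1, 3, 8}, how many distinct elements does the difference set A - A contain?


A - A = {a - a' : a, a' ∈ A}; |A| = 4.
Bounds: 2|A|-1 ≤ |A - A| ≤ |A|² - |A| + 1, i.e. 7 ≤ |A - A| ≤ 13.
Note: 0 ∈ A - A always (from a - a). The set is symmetric: if d ∈ A - A then -d ∈ A - A.
Enumerate nonzero differences d = a - a' with a > a' (then include -d):
Positive differences: {1, 2, 3, 5, 7, 8}
Full difference set: {0} ∪ (positive diffs) ∪ (negative diffs).
|A - A| = 1 + 2·6 = 13 (matches direct enumeration: 13).

|A - A| = 13


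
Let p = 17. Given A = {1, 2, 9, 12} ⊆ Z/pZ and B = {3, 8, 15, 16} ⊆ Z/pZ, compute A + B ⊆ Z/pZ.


Work in Z/17Z: reduce every sum a + b modulo 17.
Enumerate all 16 pairs:
a = 1: 1+3=4, 1+8=9, 1+15=16, 1+16=0
a = 2: 2+3=5, 2+8=10, 2+15=0, 2+16=1
a = 9: 9+3=12, 9+8=0, 9+15=7, 9+16=8
a = 12: 12+3=15, 12+8=3, 12+15=10, 12+16=11
Distinct residues collected: {0, 1, 3, 4, 5, 7, 8, 9, 10, 11, 12, 15, 16}
|A + B| = 13 (out of 17 total residues).

A + B = {0, 1, 3, 4, 5, 7, 8, 9, 10, 11, 12, 15, 16}


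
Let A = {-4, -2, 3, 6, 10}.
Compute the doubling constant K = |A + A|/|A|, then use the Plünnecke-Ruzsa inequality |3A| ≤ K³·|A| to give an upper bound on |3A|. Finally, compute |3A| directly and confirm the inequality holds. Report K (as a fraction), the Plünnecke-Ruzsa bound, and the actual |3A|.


|A| = 5.
Step 1: Compute A + A by enumerating all 25 pairs.
A + A = {-8, -6, -4, -1, 1, 2, 4, 6, 8, 9, 12, 13, 16, 20}, so |A + A| = 14.
Step 2: Doubling constant K = |A + A|/|A| = 14/5 = 14/5 ≈ 2.8000.
Step 3: Plünnecke-Ruzsa gives |3A| ≤ K³·|A| = (2.8000)³ · 5 ≈ 109.7600.
Step 4: Compute 3A = A + A + A directly by enumerating all triples (a,b,c) ∈ A³; |3A| = 28.
Step 5: Check 28 ≤ 109.7600? Yes ✓.

K = 14/5, Plünnecke-Ruzsa bound K³|A| ≈ 109.7600, |3A| = 28, inequality holds.


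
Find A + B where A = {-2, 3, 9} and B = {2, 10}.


A + B = {a + b : a ∈ A, b ∈ B}.
Enumerate all |A|·|B| = 3·2 = 6 pairs (a, b) and collect distinct sums.
a = -2: -2+2=0, -2+10=8
a = 3: 3+2=5, 3+10=13
a = 9: 9+2=11, 9+10=19
Collecting distinct sums: A + B = {0, 5, 8, 11, 13, 19}
|A + B| = 6

A + B = {0, 5, 8, 11, 13, 19}


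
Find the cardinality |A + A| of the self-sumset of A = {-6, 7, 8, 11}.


A + A = {a + a' : a, a' ∈ A}; |A| = 4.
General bounds: 2|A| - 1 ≤ |A + A| ≤ |A|(|A|+1)/2, i.e. 7 ≤ |A + A| ≤ 10.
Lower bound 2|A|-1 is attained iff A is an arithmetic progression.
Enumerate sums a + a' for a ≤ a' (symmetric, so this suffices):
a = -6: -6+-6=-12, -6+7=1, -6+8=2, -6+11=5
a = 7: 7+7=14, 7+8=15, 7+11=18
a = 8: 8+8=16, 8+11=19
a = 11: 11+11=22
Distinct sums: {-12, 1, 2, 5, 14, 15, 16, 18, 19, 22}
|A + A| = 10

|A + A| = 10


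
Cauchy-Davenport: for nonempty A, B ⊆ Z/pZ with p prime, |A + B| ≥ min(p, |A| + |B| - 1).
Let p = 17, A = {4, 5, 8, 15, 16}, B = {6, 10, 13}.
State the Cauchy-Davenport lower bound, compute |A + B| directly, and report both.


Cauchy-Davenport: |A + B| ≥ min(p, |A| + |B| - 1) for A, B nonempty in Z/pZ.
|A| = 5, |B| = 3, p = 17.
CD lower bound = min(17, 5 + 3 - 1) = min(17, 7) = 7.
Compute A + B mod 17 directly:
a = 4: 4+6=10, 4+10=14, 4+13=0
a = 5: 5+6=11, 5+10=15, 5+13=1
a = 8: 8+6=14, 8+10=1, 8+13=4
a = 15: 15+6=4, 15+10=8, 15+13=11
a = 16: 16+6=5, 16+10=9, 16+13=12
A + B = {0, 1, 4, 5, 8, 9, 10, 11, 12, 14, 15}, so |A + B| = 11.
Verify: 11 ≥ 7? Yes ✓.

CD lower bound = 7, actual |A + B| = 11.


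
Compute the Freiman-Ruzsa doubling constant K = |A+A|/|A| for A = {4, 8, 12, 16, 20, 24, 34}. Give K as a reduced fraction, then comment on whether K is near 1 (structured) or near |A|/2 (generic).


|A| = 7.
Compute A + A by enumerating all 49 pairs.
A + A = {8, 12, 16, 20, 24, 28, 32, 36, 38, 40, 42, 44, 46, 48, 50, 54, 58, 68}, so |A + A| = 18.
K = |A + A| / |A| = 18/7 (already in lowest terms) ≈ 2.5714.
Reference: AP of size 7 gives K = 13/7 ≈ 1.8571; a fully generic set of size 7 gives K ≈ 4.0000.

|A| = 7, |A + A| = 18, K = 18/7.


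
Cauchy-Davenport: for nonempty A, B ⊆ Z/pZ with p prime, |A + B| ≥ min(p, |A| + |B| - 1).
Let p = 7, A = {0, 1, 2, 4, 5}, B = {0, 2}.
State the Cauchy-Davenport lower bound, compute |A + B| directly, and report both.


Cauchy-Davenport: |A + B| ≥ min(p, |A| + |B| - 1) for A, B nonempty in Z/pZ.
|A| = 5, |B| = 2, p = 7.
CD lower bound = min(7, 5 + 2 - 1) = min(7, 6) = 6.
Compute A + B mod 7 directly:
a = 0: 0+0=0, 0+2=2
a = 1: 1+0=1, 1+2=3
a = 2: 2+0=2, 2+2=4
a = 4: 4+0=4, 4+2=6
a = 5: 5+0=5, 5+2=0
A + B = {0, 1, 2, 3, 4, 5, 6}, so |A + B| = 7.
Verify: 7 ≥ 6? Yes ✓.

CD lower bound = 6, actual |A + B| = 7.


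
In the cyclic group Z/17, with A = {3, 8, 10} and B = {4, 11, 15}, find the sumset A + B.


Work in Z/17Z: reduce every sum a + b modulo 17.
Enumerate all 9 pairs:
a = 3: 3+4=7, 3+11=14, 3+15=1
a = 8: 8+4=12, 8+11=2, 8+15=6
a = 10: 10+4=14, 10+11=4, 10+15=8
Distinct residues collected: {1, 2, 4, 6, 7, 8, 12, 14}
|A + B| = 8 (out of 17 total residues).

A + B = {1, 2, 4, 6, 7, 8, 12, 14}


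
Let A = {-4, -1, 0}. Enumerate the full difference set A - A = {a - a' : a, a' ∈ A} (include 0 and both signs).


A - A = {a - a' : a, a' ∈ A}.
Compute a - a' for each ordered pair (a, a'):
a = -4: -4--4=0, -4--1=-3, -4-0=-4
a = -1: -1--4=3, -1--1=0, -1-0=-1
a = 0: 0--4=4, 0--1=1, 0-0=0
Collecting distinct values (and noting 0 appears from a-a):
A - A = {-4, -3, -1, 0, 1, 3, 4}
|A - A| = 7

A - A = {-4, -3, -1, 0, 1, 3, 4}


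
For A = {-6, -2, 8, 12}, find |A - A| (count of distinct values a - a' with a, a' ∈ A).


A - A = {a - a' : a, a' ∈ A}; |A| = 4.
Bounds: 2|A|-1 ≤ |A - A| ≤ |A|² - |A| + 1, i.e. 7 ≤ |A - A| ≤ 13.
Note: 0 ∈ A - A always (from a - a). The set is symmetric: if d ∈ A - A then -d ∈ A - A.
Enumerate nonzero differences d = a - a' with a > a' (then include -d):
Positive differences: {4, 10, 14, 18}
Full difference set: {0} ∪ (positive diffs) ∪ (negative diffs).
|A - A| = 1 + 2·4 = 9 (matches direct enumeration: 9).

|A - A| = 9


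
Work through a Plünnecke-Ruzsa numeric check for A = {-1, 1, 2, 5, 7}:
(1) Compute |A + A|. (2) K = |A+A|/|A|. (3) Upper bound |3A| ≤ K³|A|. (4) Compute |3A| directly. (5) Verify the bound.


|A| = 5.
Step 1: Compute A + A by enumerating all 25 pairs.
A + A = {-2, 0, 1, 2, 3, 4, 6, 7, 8, 9, 10, 12, 14}, so |A + A| = 13.
Step 2: Doubling constant K = |A + A|/|A| = 13/5 = 13/5 ≈ 2.6000.
Step 3: Plünnecke-Ruzsa gives |3A| ≤ K³·|A| = (2.6000)³ · 5 ≈ 87.8800.
Step 4: Compute 3A = A + A + A directly by enumerating all triples (a,b,c) ∈ A³; |3A| = 22.
Step 5: Check 22 ≤ 87.8800? Yes ✓.

K = 13/5, Plünnecke-Ruzsa bound K³|A| ≈ 87.8800, |3A| = 22, inequality holds.
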